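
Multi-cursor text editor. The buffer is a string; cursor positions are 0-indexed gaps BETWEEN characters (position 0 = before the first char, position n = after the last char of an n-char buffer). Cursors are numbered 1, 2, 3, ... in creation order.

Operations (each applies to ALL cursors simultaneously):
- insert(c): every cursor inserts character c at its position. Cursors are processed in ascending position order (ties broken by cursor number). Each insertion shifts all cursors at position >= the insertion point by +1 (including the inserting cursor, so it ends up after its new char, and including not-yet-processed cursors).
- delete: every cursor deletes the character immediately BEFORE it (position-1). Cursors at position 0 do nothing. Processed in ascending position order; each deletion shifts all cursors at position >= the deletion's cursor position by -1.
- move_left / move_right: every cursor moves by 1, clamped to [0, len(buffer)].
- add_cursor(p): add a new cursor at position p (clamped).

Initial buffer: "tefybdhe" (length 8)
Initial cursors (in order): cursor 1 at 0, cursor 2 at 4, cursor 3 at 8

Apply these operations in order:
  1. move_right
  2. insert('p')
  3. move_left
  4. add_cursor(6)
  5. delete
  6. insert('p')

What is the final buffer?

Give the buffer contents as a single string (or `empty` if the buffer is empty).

After op 1 (move_right): buffer="tefybdhe" (len 8), cursors c1@1 c2@5 c3@8, authorship ........
After op 2 (insert('p')): buffer="tpefybpdhep" (len 11), cursors c1@2 c2@7 c3@11, authorship .1....2...3
After op 3 (move_left): buffer="tpefybpdhep" (len 11), cursors c1@1 c2@6 c3@10, authorship .1....2...3
After op 4 (add_cursor(6)): buffer="tpefybpdhep" (len 11), cursors c1@1 c2@6 c4@6 c3@10, authorship .1....2...3
After op 5 (delete): buffer="pefpdhp" (len 7), cursors c1@0 c2@3 c4@3 c3@6, authorship 1..2..3
After op 6 (insert('p')): buffer="ppefpppdhpp" (len 11), cursors c1@1 c2@6 c4@6 c3@10, authorship 11..242..33

Answer: ppefpppdhpp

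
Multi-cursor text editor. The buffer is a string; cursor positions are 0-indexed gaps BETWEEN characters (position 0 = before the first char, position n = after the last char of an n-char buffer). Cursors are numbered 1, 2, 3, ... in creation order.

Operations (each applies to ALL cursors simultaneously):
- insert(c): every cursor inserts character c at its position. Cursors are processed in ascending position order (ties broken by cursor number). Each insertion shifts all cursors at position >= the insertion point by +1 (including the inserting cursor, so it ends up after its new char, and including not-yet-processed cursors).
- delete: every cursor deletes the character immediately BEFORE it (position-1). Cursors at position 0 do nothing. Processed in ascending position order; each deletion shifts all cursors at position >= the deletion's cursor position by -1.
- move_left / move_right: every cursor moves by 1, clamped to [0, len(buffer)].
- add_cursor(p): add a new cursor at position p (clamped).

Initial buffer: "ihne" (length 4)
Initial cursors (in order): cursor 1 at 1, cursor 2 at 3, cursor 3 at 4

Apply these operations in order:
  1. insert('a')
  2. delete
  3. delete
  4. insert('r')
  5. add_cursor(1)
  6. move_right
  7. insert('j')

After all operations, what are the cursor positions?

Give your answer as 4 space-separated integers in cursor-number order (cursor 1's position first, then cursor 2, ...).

Answer: 4 8 8 4

Derivation:
After op 1 (insert('a')): buffer="iahnaea" (len 7), cursors c1@2 c2@5 c3@7, authorship .1..2.3
After op 2 (delete): buffer="ihne" (len 4), cursors c1@1 c2@3 c3@4, authorship ....
After op 3 (delete): buffer="h" (len 1), cursors c1@0 c2@1 c3@1, authorship .
After op 4 (insert('r')): buffer="rhrr" (len 4), cursors c1@1 c2@4 c3@4, authorship 1.23
After op 5 (add_cursor(1)): buffer="rhrr" (len 4), cursors c1@1 c4@1 c2@4 c3@4, authorship 1.23
After op 6 (move_right): buffer="rhrr" (len 4), cursors c1@2 c4@2 c2@4 c3@4, authorship 1.23
After op 7 (insert('j')): buffer="rhjjrrjj" (len 8), cursors c1@4 c4@4 c2@8 c3@8, authorship 1.142323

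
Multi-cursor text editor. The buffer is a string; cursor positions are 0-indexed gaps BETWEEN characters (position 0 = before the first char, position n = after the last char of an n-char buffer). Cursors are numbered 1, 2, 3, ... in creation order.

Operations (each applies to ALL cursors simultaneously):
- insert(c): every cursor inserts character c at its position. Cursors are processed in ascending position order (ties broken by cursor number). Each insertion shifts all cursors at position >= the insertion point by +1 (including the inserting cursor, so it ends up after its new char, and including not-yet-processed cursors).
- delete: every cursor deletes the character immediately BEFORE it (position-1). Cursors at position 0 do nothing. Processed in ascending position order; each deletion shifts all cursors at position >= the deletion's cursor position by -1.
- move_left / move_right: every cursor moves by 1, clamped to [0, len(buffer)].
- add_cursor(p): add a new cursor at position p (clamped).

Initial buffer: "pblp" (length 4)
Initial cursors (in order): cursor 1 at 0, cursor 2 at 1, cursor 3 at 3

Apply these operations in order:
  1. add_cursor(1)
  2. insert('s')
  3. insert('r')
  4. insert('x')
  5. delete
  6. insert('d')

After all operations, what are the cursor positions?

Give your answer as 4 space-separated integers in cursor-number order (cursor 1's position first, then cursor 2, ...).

After op 1 (add_cursor(1)): buffer="pblp" (len 4), cursors c1@0 c2@1 c4@1 c3@3, authorship ....
After op 2 (insert('s')): buffer="spssblsp" (len 8), cursors c1@1 c2@4 c4@4 c3@7, authorship 1.24..3.
After op 3 (insert('r')): buffer="srpssrrblsrp" (len 12), cursors c1@2 c2@7 c4@7 c3@11, authorship 11.2424..33.
After op 4 (insert('x')): buffer="srxpssrrxxblsrxp" (len 16), cursors c1@3 c2@10 c4@10 c3@15, authorship 111.242424..333.
After op 5 (delete): buffer="srpssrrblsrp" (len 12), cursors c1@2 c2@7 c4@7 c3@11, authorship 11.2424..33.
After op 6 (insert('d')): buffer="srdpssrrddblsrdp" (len 16), cursors c1@3 c2@10 c4@10 c3@15, authorship 111.242424..333.

Answer: 3 10 15 10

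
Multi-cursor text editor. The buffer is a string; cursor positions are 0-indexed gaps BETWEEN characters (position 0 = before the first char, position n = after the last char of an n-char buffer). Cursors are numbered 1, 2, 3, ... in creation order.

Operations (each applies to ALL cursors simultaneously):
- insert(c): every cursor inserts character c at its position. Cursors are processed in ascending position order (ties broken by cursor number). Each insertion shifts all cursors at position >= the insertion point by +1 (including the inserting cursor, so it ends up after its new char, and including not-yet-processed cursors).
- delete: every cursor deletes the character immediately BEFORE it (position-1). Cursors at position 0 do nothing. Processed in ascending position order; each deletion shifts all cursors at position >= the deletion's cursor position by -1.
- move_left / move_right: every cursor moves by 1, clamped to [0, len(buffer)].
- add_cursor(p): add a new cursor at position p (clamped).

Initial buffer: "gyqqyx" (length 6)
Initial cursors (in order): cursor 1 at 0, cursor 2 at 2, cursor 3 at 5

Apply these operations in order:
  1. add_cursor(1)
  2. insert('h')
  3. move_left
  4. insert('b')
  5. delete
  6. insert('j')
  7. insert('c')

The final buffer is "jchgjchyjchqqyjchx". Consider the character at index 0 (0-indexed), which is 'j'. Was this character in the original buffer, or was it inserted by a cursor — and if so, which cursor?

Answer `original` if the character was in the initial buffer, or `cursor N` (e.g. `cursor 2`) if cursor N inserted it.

Answer: cursor 1

Derivation:
After op 1 (add_cursor(1)): buffer="gyqqyx" (len 6), cursors c1@0 c4@1 c2@2 c3@5, authorship ......
After op 2 (insert('h')): buffer="hghyhqqyhx" (len 10), cursors c1@1 c4@3 c2@5 c3@9, authorship 1.4.2...3.
After op 3 (move_left): buffer="hghyhqqyhx" (len 10), cursors c1@0 c4@2 c2@4 c3@8, authorship 1.4.2...3.
After op 4 (insert('b')): buffer="bhgbhybhqqybhx" (len 14), cursors c1@1 c4@4 c2@7 c3@12, authorship 11.44.22...33.
After op 5 (delete): buffer="hghyhqqyhx" (len 10), cursors c1@0 c4@2 c2@4 c3@8, authorship 1.4.2...3.
After op 6 (insert('j')): buffer="jhgjhyjhqqyjhx" (len 14), cursors c1@1 c4@4 c2@7 c3@12, authorship 11.44.22...33.
After op 7 (insert('c')): buffer="jchgjchyjchqqyjchx" (len 18), cursors c1@2 c4@6 c2@10 c3@16, authorship 111.444.222...333.
Authorship (.=original, N=cursor N): 1 1 1 . 4 4 4 . 2 2 2 . . . 3 3 3 .
Index 0: author = 1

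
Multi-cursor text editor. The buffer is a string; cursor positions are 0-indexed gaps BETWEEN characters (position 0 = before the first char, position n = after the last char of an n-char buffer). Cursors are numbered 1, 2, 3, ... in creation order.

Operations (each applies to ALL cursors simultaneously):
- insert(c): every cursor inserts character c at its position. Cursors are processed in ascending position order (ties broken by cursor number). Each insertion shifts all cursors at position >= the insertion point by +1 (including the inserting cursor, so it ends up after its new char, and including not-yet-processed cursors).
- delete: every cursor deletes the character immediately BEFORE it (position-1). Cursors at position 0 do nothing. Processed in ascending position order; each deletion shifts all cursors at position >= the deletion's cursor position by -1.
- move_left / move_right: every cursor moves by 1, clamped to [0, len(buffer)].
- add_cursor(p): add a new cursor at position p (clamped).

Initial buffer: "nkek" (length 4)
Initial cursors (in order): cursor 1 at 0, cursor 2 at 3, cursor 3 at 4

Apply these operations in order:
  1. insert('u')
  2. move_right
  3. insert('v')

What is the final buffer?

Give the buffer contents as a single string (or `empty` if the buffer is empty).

After op 1 (insert('u')): buffer="unkeuku" (len 7), cursors c1@1 c2@5 c3@7, authorship 1...2.3
After op 2 (move_right): buffer="unkeuku" (len 7), cursors c1@2 c2@6 c3@7, authorship 1...2.3
After op 3 (insert('v')): buffer="unvkeukvuv" (len 10), cursors c1@3 c2@8 c3@10, authorship 1.1..2.233

Answer: unvkeukvuv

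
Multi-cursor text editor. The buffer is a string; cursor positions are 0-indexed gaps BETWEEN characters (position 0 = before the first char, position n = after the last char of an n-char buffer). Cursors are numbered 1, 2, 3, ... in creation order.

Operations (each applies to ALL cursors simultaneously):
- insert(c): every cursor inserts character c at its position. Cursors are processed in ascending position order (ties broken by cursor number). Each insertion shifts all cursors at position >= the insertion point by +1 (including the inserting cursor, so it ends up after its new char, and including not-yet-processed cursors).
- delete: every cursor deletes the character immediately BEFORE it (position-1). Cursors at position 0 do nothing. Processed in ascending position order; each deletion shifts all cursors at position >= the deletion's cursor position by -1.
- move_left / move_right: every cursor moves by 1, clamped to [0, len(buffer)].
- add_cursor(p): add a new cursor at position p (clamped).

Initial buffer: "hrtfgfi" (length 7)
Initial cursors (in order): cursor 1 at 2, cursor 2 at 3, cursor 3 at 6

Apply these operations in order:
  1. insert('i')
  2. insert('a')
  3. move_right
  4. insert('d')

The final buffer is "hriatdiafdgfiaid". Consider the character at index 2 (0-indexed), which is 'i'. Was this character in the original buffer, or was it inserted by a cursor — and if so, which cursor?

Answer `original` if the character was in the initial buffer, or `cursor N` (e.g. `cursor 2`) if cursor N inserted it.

Answer: cursor 1

Derivation:
After op 1 (insert('i')): buffer="hritifgfii" (len 10), cursors c1@3 c2@5 c3@9, authorship ..1.2...3.
After op 2 (insert('a')): buffer="hriatiafgfiai" (len 13), cursors c1@4 c2@7 c3@12, authorship ..11.22...33.
After op 3 (move_right): buffer="hriatiafgfiai" (len 13), cursors c1@5 c2@8 c3@13, authorship ..11.22...33.
After op 4 (insert('d')): buffer="hriatdiafdgfiaid" (len 16), cursors c1@6 c2@10 c3@16, authorship ..11.122.2..33.3
Authorship (.=original, N=cursor N): . . 1 1 . 1 2 2 . 2 . . 3 3 . 3
Index 2: author = 1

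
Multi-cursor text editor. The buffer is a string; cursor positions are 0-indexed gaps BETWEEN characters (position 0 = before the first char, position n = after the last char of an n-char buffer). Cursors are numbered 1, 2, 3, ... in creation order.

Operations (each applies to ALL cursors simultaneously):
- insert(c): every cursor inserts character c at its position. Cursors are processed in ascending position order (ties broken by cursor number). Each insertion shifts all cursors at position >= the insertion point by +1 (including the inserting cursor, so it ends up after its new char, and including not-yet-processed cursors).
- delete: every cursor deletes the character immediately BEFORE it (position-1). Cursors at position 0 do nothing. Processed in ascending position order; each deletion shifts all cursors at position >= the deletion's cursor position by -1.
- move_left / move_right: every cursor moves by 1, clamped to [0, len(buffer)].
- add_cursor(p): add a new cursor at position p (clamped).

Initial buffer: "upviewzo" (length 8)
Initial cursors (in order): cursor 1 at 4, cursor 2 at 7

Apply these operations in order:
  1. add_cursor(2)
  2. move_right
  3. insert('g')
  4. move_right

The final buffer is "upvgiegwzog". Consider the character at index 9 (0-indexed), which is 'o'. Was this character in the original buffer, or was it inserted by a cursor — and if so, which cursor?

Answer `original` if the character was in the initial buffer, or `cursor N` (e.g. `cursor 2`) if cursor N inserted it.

Answer: original

Derivation:
After op 1 (add_cursor(2)): buffer="upviewzo" (len 8), cursors c3@2 c1@4 c2@7, authorship ........
After op 2 (move_right): buffer="upviewzo" (len 8), cursors c3@3 c1@5 c2@8, authorship ........
After op 3 (insert('g')): buffer="upvgiegwzog" (len 11), cursors c3@4 c1@7 c2@11, authorship ...3..1...2
After op 4 (move_right): buffer="upvgiegwzog" (len 11), cursors c3@5 c1@8 c2@11, authorship ...3..1...2
Authorship (.=original, N=cursor N): . . . 3 . . 1 . . . 2
Index 9: author = original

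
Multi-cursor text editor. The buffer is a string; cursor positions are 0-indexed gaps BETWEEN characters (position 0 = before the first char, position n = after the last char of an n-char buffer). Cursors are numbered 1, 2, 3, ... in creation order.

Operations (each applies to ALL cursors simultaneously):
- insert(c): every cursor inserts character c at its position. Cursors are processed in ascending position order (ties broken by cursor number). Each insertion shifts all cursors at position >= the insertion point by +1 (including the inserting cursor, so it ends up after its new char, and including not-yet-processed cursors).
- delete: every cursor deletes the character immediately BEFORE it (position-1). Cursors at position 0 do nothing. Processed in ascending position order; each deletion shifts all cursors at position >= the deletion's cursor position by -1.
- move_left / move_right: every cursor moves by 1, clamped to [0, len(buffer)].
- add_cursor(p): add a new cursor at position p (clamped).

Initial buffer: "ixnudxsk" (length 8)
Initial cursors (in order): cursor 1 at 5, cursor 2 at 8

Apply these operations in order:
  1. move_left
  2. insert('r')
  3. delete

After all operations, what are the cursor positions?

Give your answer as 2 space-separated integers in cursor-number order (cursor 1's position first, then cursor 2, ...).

Answer: 4 7

Derivation:
After op 1 (move_left): buffer="ixnudxsk" (len 8), cursors c1@4 c2@7, authorship ........
After op 2 (insert('r')): buffer="ixnurdxsrk" (len 10), cursors c1@5 c2@9, authorship ....1...2.
After op 3 (delete): buffer="ixnudxsk" (len 8), cursors c1@4 c2@7, authorship ........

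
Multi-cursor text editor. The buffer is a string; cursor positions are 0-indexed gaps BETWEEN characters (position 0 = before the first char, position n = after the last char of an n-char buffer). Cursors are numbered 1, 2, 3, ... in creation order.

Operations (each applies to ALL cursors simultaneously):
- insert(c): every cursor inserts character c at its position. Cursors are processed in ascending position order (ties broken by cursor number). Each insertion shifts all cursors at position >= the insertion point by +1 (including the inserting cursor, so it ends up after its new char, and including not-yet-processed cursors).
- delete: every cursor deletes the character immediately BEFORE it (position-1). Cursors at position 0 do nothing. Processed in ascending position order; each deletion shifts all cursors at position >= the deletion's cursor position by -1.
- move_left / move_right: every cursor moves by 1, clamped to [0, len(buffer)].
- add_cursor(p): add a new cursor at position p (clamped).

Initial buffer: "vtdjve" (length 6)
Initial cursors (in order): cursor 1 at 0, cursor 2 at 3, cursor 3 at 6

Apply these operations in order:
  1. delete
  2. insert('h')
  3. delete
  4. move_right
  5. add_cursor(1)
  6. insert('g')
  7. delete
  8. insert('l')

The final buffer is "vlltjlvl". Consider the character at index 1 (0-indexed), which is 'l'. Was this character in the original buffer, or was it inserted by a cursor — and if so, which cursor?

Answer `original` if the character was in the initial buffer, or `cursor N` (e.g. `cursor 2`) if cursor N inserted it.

Answer: cursor 1

Derivation:
After op 1 (delete): buffer="vtjv" (len 4), cursors c1@0 c2@2 c3@4, authorship ....
After op 2 (insert('h')): buffer="hvthjvh" (len 7), cursors c1@1 c2@4 c3@7, authorship 1..2..3
After op 3 (delete): buffer="vtjv" (len 4), cursors c1@0 c2@2 c3@4, authorship ....
After op 4 (move_right): buffer="vtjv" (len 4), cursors c1@1 c2@3 c3@4, authorship ....
After op 5 (add_cursor(1)): buffer="vtjv" (len 4), cursors c1@1 c4@1 c2@3 c3@4, authorship ....
After op 6 (insert('g')): buffer="vggtjgvg" (len 8), cursors c1@3 c4@3 c2@6 c3@8, authorship .14..2.3
After op 7 (delete): buffer="vtjv" (len 4), cursors c1@1 c4@1 c2@3 c3@4, authorship ....
After op 8 (insert('l')): buffer="vlltjlvl" (len 8), cursors c1@3 c4@3 c2@6 c3@8, authorship .14..2.3
Authorship (.=original, N=cursor N): . 1 4 . . 2 . 3
Index 1: author = 1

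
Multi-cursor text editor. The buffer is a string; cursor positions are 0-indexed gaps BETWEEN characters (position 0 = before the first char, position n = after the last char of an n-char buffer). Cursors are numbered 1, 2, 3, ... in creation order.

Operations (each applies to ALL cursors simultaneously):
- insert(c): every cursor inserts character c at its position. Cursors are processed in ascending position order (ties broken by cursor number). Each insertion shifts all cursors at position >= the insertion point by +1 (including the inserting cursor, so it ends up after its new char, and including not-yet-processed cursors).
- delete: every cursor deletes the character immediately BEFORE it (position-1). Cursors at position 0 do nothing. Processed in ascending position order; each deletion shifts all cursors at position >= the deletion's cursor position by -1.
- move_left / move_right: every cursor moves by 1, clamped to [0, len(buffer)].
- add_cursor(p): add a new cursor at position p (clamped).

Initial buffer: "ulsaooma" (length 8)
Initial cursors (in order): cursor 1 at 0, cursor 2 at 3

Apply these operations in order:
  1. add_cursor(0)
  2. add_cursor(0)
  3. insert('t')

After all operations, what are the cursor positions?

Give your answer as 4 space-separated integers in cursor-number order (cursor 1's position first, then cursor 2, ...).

Answer: 3 7 3 3

Derivation:
After op 1 (add_cursor(0)): buffer="ulsaooma" (len 8), cursors c1@0 c3@0 c2@3, authorship ........
After op 2 (add_cursor(0)): buffer="ulsaooma" (len 8), cursors c1@0 c3@0 c4@0 c2@3, authorship ........
After op 3 (insert('t')): buffer="tttulstaooma" (len 12), cursors c1@3 c3@3 c4@3 c2@7, authorship 134...2.....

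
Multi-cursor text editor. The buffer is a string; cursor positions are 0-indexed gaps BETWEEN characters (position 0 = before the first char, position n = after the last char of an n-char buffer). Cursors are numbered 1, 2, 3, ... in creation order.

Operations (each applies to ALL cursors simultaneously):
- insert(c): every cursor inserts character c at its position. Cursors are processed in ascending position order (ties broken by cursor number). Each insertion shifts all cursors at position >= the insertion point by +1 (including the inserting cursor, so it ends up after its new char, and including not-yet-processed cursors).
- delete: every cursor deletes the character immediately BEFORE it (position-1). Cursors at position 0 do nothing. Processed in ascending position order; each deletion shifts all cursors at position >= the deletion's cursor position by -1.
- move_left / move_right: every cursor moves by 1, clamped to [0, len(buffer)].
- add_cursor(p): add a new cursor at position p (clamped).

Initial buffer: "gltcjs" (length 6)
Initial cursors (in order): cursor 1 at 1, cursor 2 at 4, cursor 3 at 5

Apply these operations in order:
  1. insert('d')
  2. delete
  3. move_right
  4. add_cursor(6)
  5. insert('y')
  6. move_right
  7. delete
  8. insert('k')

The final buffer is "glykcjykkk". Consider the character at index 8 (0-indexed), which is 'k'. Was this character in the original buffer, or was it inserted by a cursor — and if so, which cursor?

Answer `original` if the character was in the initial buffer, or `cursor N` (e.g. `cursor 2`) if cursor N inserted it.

After op 1 (insert('d')): buffer="gdltcdjds" (len 9), cursors c1@2 c2@6 c3@8, authorship .1...2.3.
After op 2 (delete): buffer="gltcjs" (len 6), cursors c1@1 c2@4 c3@5, authorship ......
After op 3 (move_right): buffer="gltcjs" (len 6), cursors c1@2 c2@5 c3@6, authorship ......
After op 4 (add_cursor(6)): buffer="gltcjs" (len 6), cursors c1@2 c2@5 c3@6 c4@6, authorship ......
After op 5 (insert('y')): buffer="glytcjysyy" (len 10), cursors c1@3 c2@7 c3@10 c4@10, authorship ..1...2.34
After op 6 (move_right): buffer="glytcjysyy" (len 10), cursors c1@4 c2@8 c3@10 c4@10, authorship ..1...2.34
After op 7 (delete): buffer="glycjy" (len 6), cursors c1@3 c2@6 c3@6 c4@6, authorship ..1..2
After op 8 (insert('k')): buffer="glykcjykkk" (len 10), cursors c1@4 c2@10 c3@10 c4@10, authorship ..11..2234
Authorship (.=original, N=cursor N): . . 1 1 . . 2 2 3 4
Index 8: author = 3

Answer: cursor 3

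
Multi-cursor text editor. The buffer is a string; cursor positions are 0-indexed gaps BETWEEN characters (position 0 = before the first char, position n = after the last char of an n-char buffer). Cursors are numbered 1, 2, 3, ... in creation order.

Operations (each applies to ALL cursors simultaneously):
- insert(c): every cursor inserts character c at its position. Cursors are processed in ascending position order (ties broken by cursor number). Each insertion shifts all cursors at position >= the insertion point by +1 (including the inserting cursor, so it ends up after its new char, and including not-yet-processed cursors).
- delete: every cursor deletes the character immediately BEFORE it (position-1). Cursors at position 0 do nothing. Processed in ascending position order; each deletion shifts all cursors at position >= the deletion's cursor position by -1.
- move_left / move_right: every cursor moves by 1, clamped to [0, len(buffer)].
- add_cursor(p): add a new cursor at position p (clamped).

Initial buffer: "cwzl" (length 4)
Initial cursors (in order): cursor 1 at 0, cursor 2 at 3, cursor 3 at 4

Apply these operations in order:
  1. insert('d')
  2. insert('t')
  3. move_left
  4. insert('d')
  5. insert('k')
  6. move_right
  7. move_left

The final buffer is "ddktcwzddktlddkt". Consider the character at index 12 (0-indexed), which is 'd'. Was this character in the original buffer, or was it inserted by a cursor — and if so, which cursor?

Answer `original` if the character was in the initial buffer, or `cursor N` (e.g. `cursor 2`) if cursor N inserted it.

After op 1 (insert('d')): buffer="dcwzdld" (len 7), cursors c1@1 c2@5 c3@7, authorship 1...2.3
After op 2 (insert('t')): buffer="dtcwzdtldt" (len 10), cursors c1@2 c2@7 c3@10, authorship 11...22.33
After op 3 (move_left): buffer="dtcwzdtldt" (len 10), cursors c1@1 c2@6 c3@9, authorship 11...22.33
After op 4 (insert('d')): buffer="ddtcwzddtlddt" (len 13), cursors c1@2 c2@8 c3@12, authorship 111...222.333
After op 5 (insert('k')): buffer="ddktcwzddktlddkt" (len 16), cursors c1@3 c2@10 c3@15, authorship 1111...2222.3333
After op 6 (move_right): buffer="ddktcwzddktlddkt" (len 16), cursors c1@4 c2@11 c3@16, authorship 1111...2222.3333
After op 7 (move_left): buffer="ddktcwzddktlddkt" (len 16), cursors c1@3 c2@10 c3@15, authorship 1111...2222.3333
Authorship (.=original, N=cursor N): 1 1 1 1 . . . 2 2 2 2 . 3 3 3 3
Index 12: author = 3

Answer: cursor 3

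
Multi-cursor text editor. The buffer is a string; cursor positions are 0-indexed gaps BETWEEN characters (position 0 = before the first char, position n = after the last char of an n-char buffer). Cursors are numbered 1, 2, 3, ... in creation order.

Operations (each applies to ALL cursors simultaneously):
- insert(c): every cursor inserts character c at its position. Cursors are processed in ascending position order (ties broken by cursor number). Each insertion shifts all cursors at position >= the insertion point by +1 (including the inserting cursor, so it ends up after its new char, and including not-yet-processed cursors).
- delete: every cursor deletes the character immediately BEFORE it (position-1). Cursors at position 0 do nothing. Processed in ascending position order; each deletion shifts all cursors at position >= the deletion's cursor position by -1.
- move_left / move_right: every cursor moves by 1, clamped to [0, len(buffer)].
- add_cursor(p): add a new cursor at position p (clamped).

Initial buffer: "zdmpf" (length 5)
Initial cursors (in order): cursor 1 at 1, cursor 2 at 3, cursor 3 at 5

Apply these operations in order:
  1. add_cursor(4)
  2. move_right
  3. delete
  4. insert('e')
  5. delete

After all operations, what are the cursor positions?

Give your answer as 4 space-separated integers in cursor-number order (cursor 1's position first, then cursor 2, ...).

Answer: 1 1 1 1

Derivation:
After op 1 (add_cursor(4)): buffer="zdmpf" (len 5), cursors c1@1 c2@3 c4@4 c3@5, authorship .....
After op 2 (move_right): buffer="zdmpf" (len 5), cursors c1@2 c2@4 c3@5 c4@5, authorship .....
After op 3 (delete): buffer="z" (len 1), cursors c1@1 c2@1 c3@1 c4@1, authorship .
After op 4 (insert('e')): buffer="zeeee" (len 5), cursors c1@5 c2@5 c3@5 c4@5, authorship .1234
After op 5 (delete): buffer="z" (len 1), cursors c1@1 c2@1 c3@1 c4@1, authorship .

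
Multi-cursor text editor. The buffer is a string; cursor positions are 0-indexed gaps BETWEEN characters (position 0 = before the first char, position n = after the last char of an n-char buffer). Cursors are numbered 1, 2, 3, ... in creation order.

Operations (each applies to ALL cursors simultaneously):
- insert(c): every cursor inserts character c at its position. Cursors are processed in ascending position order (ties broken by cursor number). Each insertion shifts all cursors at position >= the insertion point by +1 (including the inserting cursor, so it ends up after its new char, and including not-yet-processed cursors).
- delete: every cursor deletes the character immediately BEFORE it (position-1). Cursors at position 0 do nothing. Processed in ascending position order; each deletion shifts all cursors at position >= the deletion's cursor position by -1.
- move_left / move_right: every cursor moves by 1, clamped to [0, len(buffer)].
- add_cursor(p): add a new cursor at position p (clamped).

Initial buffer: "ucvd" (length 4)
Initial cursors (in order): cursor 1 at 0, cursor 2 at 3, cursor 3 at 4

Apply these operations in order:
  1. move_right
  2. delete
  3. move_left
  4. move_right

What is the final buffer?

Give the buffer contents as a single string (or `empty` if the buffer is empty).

After op 1 (move_right): buffer="ucvd" (len 4), cursors c1@1 c2@4 c3@4, authorship ....
After op 2 (delete): buffer="c" (len 1), cursors c1@0 c2@1 c3@1, authorship .
After op 3 (move_left): buffer="c" (len 1), cursors c1@0 c2@0 c3@0, authorship .
After op 4 (move_right): buffer="c" (len 1), cursors c1@1 c2@1 c3@1, authorship .

Answer: c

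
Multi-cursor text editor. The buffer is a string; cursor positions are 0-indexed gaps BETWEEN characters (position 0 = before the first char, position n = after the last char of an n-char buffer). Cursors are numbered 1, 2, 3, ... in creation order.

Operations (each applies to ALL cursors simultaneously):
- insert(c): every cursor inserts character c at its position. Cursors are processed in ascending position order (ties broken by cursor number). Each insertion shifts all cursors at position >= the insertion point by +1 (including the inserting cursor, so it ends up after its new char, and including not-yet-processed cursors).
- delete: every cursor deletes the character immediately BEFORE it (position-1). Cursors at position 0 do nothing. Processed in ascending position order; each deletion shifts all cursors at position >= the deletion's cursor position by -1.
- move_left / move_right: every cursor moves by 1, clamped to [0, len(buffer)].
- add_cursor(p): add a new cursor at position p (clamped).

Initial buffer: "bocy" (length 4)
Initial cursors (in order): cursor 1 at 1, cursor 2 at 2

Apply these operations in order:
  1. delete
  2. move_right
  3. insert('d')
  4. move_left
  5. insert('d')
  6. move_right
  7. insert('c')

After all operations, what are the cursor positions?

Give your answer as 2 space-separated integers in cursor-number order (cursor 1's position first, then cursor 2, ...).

After op 1 (delete): buffer="cy" (len 2), cursors c1@0 c2@0, authorship ..
After op 2 (move_right): buffer="cy" (len 2), cursors c1@1 c2@1, authorship ..
After op 3 (insert('d')): buffer="cddy" (len 4), cursors c1@3 c2@3, authorship .12.
After op 4 (move_left): buffer="cddy" (len 4), cursors c1@2 c2@2, authorship .12.
After op 5 (insert('d')): buffer="cddddy" (len 6), cursors c1@4 c2@4, authorship .1122.
After op 6 (move_right): buffer="cddddy" (len 6), cursors c1@5 c2@5, authorship .1122.
After op 7 (insert('c')): buffer="cddddccy" (len 8), cursors c1@7 c2@7, authorship .112212.

Answer: 7 7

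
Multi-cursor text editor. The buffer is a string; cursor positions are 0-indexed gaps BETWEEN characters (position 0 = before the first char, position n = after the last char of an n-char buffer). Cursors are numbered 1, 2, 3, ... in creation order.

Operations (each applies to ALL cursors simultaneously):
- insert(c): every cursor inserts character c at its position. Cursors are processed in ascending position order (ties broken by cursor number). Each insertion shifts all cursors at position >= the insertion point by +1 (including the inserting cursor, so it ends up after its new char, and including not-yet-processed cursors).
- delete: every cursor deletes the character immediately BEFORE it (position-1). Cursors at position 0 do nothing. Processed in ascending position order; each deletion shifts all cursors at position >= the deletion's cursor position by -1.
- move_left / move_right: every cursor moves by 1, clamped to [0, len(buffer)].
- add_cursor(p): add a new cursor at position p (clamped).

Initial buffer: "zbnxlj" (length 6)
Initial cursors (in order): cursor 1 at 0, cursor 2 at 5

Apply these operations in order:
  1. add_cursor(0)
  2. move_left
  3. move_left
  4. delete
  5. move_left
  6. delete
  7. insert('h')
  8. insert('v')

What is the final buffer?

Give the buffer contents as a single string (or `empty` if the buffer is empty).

After op 1 (add_cursor(0)): buffer="zbnxlj" (len 6), cursors c1@0 c3@0 c2@5, authorship ......
After op 2 (move_left): buffer="zbnxlj" (len 6), cursors c1@0 c3@0 c2@4, authorship ......
After op 3 (move_left): buffer="zbnxlj" (len 6), cursors c1@0 c3@0 c2@3, authorship ......
After op 4 (delete): buffer="zbxlj" (len 5), cursors c1@0 c3@0 c2@2, authorship .....
After op 5 (move_left): buffer="zbxlj" (len 5), cursors c1@0 c3@0 c2@1, authorship .....
After op 6 (delete): buffer="bxlj" (len 4), cursors c1@0 c2@0 c3@0, authorship ....
After op 7 (insert('h')): buffer="hhhbxlj" (len 7), cursors c1@3 c2@3 c3@3, authorship 123....
After op 8 (insert('v')): buffer="hhhvvvbxlj" (len 10), cursors c1@6 c2@6 c3@6, authorship 123123....

Answer: hhhvvvbxlj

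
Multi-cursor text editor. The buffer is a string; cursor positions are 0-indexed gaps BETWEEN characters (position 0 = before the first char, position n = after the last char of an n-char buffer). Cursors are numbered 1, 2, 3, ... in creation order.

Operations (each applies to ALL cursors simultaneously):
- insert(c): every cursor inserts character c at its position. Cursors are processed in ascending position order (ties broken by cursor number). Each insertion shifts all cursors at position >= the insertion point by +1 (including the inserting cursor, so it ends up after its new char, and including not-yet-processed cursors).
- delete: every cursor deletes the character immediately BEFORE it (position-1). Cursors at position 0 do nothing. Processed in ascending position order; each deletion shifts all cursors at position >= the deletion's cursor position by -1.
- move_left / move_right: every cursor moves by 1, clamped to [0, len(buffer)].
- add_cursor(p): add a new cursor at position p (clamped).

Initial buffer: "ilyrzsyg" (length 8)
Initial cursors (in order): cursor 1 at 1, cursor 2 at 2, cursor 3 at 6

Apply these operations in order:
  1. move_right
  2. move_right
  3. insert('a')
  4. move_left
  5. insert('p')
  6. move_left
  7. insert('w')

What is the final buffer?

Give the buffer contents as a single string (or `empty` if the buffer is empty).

Answer: ilywparwpazsygwpa

Derivation:
After op 1 (move_right): buffer="ilyrzsyg" (len 8), cursors c1@2 c2@3 c3@7, authorship ........
After op 2 (move_right): buffer="ilyrzsyg" (len 8), cursors c1@3 c2@4 c3@8, authorship ........
After op 3 (insert('a')): buffer="ilyarazsyga" (len 11), cursors c1@4 c2@6 c3@11, authorship ...1.2....3
After op 4 (move_left): buffer="ilyarazsyga" (len 11), cursors c1@3 c2@5 c3@10, authorship ...1.2....3
After op 5 (insert('p')): buffer="ilyparpazsygpa" (len 14), cursors c1@4 c2@7 c3@13, authorship ...11.22....33
After op 6 (move_left): buffer="ilyparpazsygpa" (len 14), cursors c1@3 c2@6 c3@12, authorship ...11.22....33
After op 7 (insert('w')): buffer="ilywparwpazsygwpa" (len 17), cursors c1@4 c2@8 c3@15, authorship ...111.222....333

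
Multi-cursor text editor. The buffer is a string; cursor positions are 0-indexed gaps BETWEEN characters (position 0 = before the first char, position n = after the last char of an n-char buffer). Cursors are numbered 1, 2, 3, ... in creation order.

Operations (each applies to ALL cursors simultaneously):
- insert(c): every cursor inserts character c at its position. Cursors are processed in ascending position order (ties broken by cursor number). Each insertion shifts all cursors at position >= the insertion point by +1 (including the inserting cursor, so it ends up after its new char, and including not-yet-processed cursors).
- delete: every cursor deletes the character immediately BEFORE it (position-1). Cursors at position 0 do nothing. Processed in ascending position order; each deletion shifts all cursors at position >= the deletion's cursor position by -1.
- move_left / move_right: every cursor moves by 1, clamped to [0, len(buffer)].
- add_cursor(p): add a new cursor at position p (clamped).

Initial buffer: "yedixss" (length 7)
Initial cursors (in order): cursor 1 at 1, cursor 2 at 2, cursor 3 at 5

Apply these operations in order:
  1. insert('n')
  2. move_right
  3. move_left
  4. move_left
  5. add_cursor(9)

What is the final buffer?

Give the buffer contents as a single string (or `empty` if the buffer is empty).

Answer: ynendixnss

Derivation:
After op 1 (insert('n')): buffer="ynendixnss" (len 10), cursors c1@2 c2@4 c3@8, authorship .1.2...3..
After op 2 (move_right): buffer="ynendixnss" (len 10), cursors c1@3 c2@5 c3@9, authorship .1.2...3..
After op 3 (move_left): buffer="ynendixnss" (len 10), cursors c1@2 c2@4 c3@8, authorship .1.2...3..
After op 4 (move_left): buffer="ynendixnss" (len 10), cursors c1@1 c2@3 c3@7, authorship .1.2...3..
After op 5 (add_cursor(9)): buffer="ynendixnss" (len 10), cursors c1@1 c2@3 c3@7 c4@9, authorship .1.2...3..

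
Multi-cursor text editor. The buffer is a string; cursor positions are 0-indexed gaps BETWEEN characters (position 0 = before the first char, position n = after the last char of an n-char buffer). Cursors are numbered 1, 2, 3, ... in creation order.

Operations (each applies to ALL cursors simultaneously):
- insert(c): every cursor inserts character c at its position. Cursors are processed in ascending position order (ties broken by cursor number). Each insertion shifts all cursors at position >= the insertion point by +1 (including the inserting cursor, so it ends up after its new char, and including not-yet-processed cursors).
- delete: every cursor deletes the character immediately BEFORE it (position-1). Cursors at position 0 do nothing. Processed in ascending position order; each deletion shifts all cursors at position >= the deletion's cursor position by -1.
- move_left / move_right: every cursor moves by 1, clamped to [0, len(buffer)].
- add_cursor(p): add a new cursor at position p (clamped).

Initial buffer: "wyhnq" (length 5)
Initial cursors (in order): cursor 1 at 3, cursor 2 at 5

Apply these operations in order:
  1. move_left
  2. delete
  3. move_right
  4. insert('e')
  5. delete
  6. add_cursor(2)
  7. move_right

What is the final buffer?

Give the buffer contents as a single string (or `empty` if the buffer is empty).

Answer: whq

Derivation:
After op 1 (move_left): buffer="wyhnq" (len 5), cursors c1@2 c2@4, authorship .....
After op 2 (delete): buffer="whq" (len 3), cursors c1@1 c2@2, authorship ...
After op 3 (move_right): buffer="whq" (len 3), cursors c1@2 c2@3, authorship ...
After op 4 (insert('e')): buffer="wheqe" (len 5), cursors c1@3 c2@5, authorship ..1.2
After op 5 (delete): buffer="whq" (len 3), cursors c1@2 c2@3, authorship ...
After op 6 (add_cursor(2)): buffer="whq" (len 3), cursors c1@2 c3@2 c2@3, authorship ...
After op 7 (move_right): buffer="whq" (len 3), cursors c1@3 c2@3 c3@3, authorship ...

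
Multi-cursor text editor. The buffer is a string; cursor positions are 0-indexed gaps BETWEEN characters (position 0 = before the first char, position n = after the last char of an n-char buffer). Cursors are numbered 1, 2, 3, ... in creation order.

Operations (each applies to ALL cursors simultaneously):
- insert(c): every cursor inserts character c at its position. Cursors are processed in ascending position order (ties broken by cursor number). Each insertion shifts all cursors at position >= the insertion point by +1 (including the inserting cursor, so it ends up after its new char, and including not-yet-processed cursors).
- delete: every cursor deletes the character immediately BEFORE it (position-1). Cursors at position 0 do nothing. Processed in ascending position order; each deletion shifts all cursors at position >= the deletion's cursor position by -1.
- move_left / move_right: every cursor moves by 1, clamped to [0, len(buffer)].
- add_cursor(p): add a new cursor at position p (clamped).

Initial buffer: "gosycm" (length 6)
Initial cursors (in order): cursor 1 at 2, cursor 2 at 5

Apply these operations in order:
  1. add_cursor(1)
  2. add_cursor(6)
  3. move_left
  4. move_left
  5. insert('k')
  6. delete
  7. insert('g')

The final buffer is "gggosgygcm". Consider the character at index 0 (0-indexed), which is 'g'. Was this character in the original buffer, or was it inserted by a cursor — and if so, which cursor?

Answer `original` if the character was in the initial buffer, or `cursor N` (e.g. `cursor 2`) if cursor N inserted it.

After op 1 (add_cursor(1)): buffer="gosycm" (len 6), cursors c3@1 c1@2 c2@5, authorship ......
After op 2 (add_cursor(6)): buffer="gosycm" (len 6), cursors c3@1 c1@2 c2@5 c4@6, authorship ......
After op 3 (move_left): buffer="gosycm" (len 6), cursors c3@0 c1@1 c2@4 c4@5, authorship ......
After op 4 (move_left): buffer="gosycm" (len 6), cursors c1@0 c3@0 c2@3 c4@4, authorship ......
After op 5 (insert('k')): buffer="kkgoskykcm" (len 10), cursors c1@2 c3@2 c2@6 c4@8, authorship 13...2.4..
After op 6 (delete): buffer="gosycm" (len 6), cursors c1@0 c3@0 c2@3 c4@4, authorship ......
After op 7 (insert('g')): buffer="gggosgygcm" (len 10), cursors c1@2 c3@2 c2@6 c4@8, authorship 13...2.4..
Authorship (.=original, N=cursor N): 1 3 . . . 2 . 4 . .
Index 0: author = 1

Answer: cursor 1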